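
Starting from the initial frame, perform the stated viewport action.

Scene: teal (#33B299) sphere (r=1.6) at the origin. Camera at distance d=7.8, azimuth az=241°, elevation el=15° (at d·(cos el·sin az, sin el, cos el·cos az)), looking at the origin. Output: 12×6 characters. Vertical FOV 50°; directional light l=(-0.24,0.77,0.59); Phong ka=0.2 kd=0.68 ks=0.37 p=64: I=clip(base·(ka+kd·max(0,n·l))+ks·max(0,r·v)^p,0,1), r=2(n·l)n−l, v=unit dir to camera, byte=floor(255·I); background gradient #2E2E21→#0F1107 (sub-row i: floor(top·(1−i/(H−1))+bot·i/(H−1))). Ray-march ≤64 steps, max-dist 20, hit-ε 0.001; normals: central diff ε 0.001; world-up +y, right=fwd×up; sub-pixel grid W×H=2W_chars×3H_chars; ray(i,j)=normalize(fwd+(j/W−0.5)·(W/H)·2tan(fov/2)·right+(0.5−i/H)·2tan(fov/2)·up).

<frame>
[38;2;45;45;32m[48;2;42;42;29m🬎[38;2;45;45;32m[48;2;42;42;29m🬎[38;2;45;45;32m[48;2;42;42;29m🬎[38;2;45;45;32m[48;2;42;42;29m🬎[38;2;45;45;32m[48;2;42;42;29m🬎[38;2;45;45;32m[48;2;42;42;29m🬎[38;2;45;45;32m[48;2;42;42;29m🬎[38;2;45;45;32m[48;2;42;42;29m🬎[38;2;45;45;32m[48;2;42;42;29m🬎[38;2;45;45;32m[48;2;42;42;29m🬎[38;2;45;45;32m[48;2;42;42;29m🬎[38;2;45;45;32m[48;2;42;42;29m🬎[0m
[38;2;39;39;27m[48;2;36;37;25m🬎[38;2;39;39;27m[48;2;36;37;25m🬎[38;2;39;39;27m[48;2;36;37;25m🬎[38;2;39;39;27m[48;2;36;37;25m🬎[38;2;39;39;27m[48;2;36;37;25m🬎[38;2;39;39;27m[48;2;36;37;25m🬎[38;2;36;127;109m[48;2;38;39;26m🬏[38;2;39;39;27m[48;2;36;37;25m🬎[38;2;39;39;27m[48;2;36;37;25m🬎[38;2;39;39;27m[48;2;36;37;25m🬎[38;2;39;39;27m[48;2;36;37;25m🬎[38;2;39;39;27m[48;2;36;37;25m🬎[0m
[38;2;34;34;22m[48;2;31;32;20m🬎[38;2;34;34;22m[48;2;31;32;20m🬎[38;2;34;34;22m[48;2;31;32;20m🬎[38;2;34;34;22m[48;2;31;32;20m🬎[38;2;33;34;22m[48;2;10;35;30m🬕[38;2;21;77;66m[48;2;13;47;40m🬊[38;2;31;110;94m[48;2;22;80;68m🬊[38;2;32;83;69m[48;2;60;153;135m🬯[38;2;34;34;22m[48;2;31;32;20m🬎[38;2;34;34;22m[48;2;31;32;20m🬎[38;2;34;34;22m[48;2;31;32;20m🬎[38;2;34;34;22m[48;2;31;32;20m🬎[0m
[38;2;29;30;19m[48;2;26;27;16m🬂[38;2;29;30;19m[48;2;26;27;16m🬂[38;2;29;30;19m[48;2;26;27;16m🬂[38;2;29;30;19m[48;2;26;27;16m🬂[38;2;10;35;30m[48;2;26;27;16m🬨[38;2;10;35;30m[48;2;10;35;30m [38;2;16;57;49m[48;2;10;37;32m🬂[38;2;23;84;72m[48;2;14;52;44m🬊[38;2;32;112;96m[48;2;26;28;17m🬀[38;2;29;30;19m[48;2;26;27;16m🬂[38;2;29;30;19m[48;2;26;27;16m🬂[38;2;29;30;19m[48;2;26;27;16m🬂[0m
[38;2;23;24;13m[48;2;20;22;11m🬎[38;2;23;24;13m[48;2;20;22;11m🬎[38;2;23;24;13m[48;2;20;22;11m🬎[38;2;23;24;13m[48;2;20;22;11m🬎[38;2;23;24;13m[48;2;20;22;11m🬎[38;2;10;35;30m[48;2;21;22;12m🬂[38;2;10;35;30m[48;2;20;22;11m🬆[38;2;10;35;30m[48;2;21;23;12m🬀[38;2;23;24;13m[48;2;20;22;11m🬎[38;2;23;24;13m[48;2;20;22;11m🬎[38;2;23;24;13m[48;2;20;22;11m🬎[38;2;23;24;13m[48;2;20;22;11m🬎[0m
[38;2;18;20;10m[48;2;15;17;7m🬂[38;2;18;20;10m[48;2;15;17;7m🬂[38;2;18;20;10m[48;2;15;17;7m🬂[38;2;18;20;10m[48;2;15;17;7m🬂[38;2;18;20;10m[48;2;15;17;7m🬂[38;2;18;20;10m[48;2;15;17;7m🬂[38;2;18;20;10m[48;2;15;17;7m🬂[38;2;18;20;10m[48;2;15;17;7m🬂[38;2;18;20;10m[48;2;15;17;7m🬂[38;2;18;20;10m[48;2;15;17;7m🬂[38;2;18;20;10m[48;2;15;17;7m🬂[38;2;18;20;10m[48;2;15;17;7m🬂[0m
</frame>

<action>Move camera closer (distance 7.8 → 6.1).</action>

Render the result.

<frame>
[38;2;45;45;32m[48;2;42;42;29m🬎[38;2;45;45;32m[48;2;42;42;29m🬎[38;2;45;45;32m[48;2;42;42;29m🬎[38;2;45;45;32m[48;2;42;42;29m🬎[38;2;45;45;32m[48;2;42;42;29m🬎[38;2;45;45;32m[48;2;42;42;29m🬎[38;2;45;45;32m[48;2;42;42;29m🬎[38;2;45;45;32m[48;2;42;42;29m🬎[38;2;45;45;32m[48;2;42;42;29m🬎[38;2;45;45;32m[48;2;42;42;29m🬎[38;2;45;45;32m[48;2;42;42;29m🬎[38;2;45;45;32m[48;2;42;42;29m🬎[0m
[38;2;39;39;27m[48;2;36;37;25m🬎[38;2;39;39;27m[48;2;36;37;25m🬎[38;2;39;39;27m[48;2;36;37;25m🬎[38;2;39;39;27m[48;2;36;37;25m🬎[38;2;38;39;26m[48;2;19;67;57m🬝[38;2;39;39;27m[48;2;26;94;81m🬆[38;2;40;40;28m[48;2;34;119;103m🬂[38;2;39;39;27m[48;2;39;137;118m🬎[38;2;39;39;27m[48;2;36;37;25m🬎[38;2;39;39;27m[48;2;36;37;25m🬎[38;2;39;39;27m[48;2;36;37;25m🬎[38;2;39;39;27m[48;2;36;37;25m🬎[0m
[38;2;34;34;22m[48;2;31;32;20m🬎[38;2;34;34;22m[48;2;31;32;20m🬎[38;2;34;34;22m[48;2;31;32;20m🬎[38;2;33;34;22m[48;2;10;35;30m🬝[38;2;15;54;46m[48;2;10;36;31m🬁[38;2;19;70;60m[48;2;13;48;42m🬊[38;2;26;93;80m[48;2;20;72;61m🬊[38;2;64;151;134m[48;2;29;100;86m🬂[38;2;35;125;107m[48;2;34;34;22m🬲[38;2;34;34;22m[48;2;31;32;20m🬎[38;2;34;34;22m[48;2;31;32;20m🬎[38;2;34;34;22m[48;2;31;32;20m🬎[0m
[38;2;29;30;19m[48;2;26;27;16m🬂[38;2;29;30;19m[48;2;26;27;16m🬂[38;2;29;30;19m[48;2;26;27;16m🬂[38;2;26;28;17m[48;2;10;35;30m🬲[38;2;10;35;30m[48;2;10;35;30m [38;2;10;35;30m[48;2;11;39;33m🬺[38;2;15;55;48m[48;2;10;38;33m🬂[38;2;21;74;64m[48;2;14;52;45m🬊[38;2;26;94;80m[48;2;21;46;36m🬎[38;2;29;30;19m[48;2;26;27;16m🬂[38;2;29;30;19m[48;2;26;27;16m🬂[38;2;29;30;19m[48;2;26;27;16m🬂[0m
[38;2;23;24;13m[48;2;20;22;11m🬎[38;2;23;24;13m[48;2;20;22;11m🬎[38;2;23;24;13m[48;2;20;22;11m🬎[38;2;23;24;13m[48;2;20;22;11m🬎[38;2;10;35;30m[48;2;20;22;11m🬊[38;2;10;35;30m[48;2;20;22;11m🬬[38;2;10;35;30m[48;2;10;35;30m [38;2;10;36;30m[48;2;20;22;11m🬎[38;2;13;48;41m[48;2;21;23;12m🬀[38;2;23;24;13m[48;2;20;22;11m🬎[38;2;23;24;13m[48;2;20;22;11m🬎[38;2;23;24;13m[48;2;20;22;11m🬎[0m
[38;2;18;20;10m[48;2;15;17;7m🬂[38;2;18;20;10m[48;2;15;17;7m🬂[38;2;18;20;10m[48;2;15;17;7m🬂[38;2;18;20;10m[48;2;15;17;7m🬂[38;2;18;20;10m[48;2;15;17;7m🬂[38;2;18;20;10m[48;2;15;17;7m🬂[38;2;18;20;10m[48;2;15;17;7m🬂[38;2;18;20;10m[48;2;15;17;7m🬂[38;2;18;20;10m[48;2;15;17;7m🬂[38;2;18;20;10m[48;2;15;17;7m🬂[38;2;18;20;10m[48;2;15;17;7m🬂[38;2;18;20;10m[48;2;15;17;7m🬂[0m
</frame>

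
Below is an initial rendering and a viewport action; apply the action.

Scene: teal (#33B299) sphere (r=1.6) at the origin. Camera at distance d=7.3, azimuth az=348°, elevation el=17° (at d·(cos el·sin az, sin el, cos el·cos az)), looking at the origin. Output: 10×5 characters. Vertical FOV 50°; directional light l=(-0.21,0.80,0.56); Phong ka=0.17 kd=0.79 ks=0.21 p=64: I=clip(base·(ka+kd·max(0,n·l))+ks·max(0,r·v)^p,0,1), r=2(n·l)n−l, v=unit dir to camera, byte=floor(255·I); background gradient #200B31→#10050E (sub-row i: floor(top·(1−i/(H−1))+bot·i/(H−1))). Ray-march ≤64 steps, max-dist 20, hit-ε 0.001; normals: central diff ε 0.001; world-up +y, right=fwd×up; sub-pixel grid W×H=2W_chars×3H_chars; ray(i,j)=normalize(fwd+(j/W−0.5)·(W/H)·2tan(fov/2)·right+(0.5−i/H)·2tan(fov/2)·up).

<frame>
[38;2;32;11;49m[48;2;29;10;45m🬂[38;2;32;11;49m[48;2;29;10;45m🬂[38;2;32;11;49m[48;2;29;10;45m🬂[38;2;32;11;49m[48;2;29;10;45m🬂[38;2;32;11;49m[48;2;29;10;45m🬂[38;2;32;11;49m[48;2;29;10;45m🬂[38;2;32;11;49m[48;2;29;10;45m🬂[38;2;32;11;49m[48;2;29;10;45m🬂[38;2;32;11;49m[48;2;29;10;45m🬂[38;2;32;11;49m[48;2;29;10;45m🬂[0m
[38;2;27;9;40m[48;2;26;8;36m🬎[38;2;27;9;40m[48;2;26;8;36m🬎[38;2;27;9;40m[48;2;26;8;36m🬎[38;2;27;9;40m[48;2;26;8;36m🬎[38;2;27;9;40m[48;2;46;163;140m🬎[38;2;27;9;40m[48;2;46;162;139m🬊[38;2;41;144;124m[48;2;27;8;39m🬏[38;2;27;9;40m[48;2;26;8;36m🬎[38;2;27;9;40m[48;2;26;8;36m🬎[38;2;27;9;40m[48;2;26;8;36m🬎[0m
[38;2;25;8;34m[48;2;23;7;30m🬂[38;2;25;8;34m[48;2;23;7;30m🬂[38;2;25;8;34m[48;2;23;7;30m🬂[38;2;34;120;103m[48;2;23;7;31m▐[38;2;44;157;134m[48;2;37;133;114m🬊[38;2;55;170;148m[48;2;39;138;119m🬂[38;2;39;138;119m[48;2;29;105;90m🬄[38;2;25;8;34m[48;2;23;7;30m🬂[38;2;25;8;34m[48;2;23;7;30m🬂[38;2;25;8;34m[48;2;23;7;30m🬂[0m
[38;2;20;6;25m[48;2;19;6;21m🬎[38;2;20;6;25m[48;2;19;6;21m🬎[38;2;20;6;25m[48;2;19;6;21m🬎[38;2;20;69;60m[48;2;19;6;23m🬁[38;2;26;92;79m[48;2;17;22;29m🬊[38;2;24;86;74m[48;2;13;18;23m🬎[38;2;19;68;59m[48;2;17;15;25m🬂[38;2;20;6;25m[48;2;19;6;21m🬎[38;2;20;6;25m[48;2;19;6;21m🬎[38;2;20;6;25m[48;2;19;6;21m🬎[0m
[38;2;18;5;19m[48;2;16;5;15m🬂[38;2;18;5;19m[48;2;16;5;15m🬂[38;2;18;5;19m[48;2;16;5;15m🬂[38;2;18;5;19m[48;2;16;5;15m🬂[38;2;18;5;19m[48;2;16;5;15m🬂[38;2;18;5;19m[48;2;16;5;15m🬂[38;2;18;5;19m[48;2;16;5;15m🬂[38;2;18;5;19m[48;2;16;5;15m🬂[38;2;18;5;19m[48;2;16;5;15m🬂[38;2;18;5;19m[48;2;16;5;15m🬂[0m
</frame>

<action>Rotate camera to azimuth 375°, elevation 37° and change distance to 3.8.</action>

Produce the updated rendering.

<frame>
[38;2;32;11;49m[48;2;29;10;45m🬂[38;2;32;11;49m[48;2;29;10;45m🬂[38;2;30;10;46m[48;2;43;151;129m🬝[38;2;31;10;48m[48;2;46;163;139m🬆[38;2;32;11;49m[48;2;45;162;139m🬂[38;2;32;11;49m[48;2;43;154;132m🬂[38;2;32;11;49m[48;2;39;137;118m🬂[38;2;31;10;47m[48;2;30;109;93m🬎[38;2;32;11;49m[48;2;29;10;45m🬂[38;2;32;11;49m[48;2;29;10;45m🬂[0m
[38;2;27;9;40m[48;2;26;8;36m🬎[38;2;27;8;39m[48;2;41;145;125m🬝[38;2;28;9;41m[48;2;47;165;142m🬀[38;2;48;169;146m[48;2;48;168;145m🬍[38;2;47;166;143m[48;2;53;171;147m🬎[38;2;46;160;138m[48;2;44;155;133m▌[38;2;42;149;128m[48;2;40;142;122m▌[38;2;34;119;102m[48;2;37;132;114m▐[38;2;27;9;40m[48;2;25;90;77m🬊[38;2;27;9;40m[48;2;26;8;36m🬎[0m
[38;2;25;8;34m[48;2;23;7;30m🬂[38;2;42;149;128m[48;2;23;7;31m▐[38;2;46;164;141m[48;2;44;157;135m🬊[38;2;47;165;142m[48;2;45;158;136m🬎[38;2;78;194;171m[48;2;47;160;137m🬂[38;2;44;155;133m[48;2;42;148;127m🬆[38;2;40;142;122m[48;2;38;135;116m🬕[38;2;36;128;110m[48;2;33;117;100m▌[38;2;29;102;87m[48;2;21;76;65m▌[38;2;25;8;34m[48;2;23;7;30m🬂[0m
[38;2;20;6;25m[48;2;19;6;21m🬎[38;2;36;126;108m[48;2;19;6;23m🬉[38;2;41;146;126m[48;2;37;130;112m🬎[38;2;43;150;129m[48;2;39;138;119m🬎[38;2;42;148;127m[48;2;39;138;118m🬆[38;2;40;141;121m[48;2;37;130;112m🬆[38;2;36;129;111m[48;2;33;117;100m🬆[38;2;31;112;96m[48;2;27;96;82m🬆[38;2;21;74;63m[48;2;14;21;26m🬕[38;2;20;6;25m[48;2;19;6;21m🬎[0m
[38;2;18;5;19m[48;2;16;5;15m🬂[38;2;18;5;19m[48;2;16;5;15m🬂[38;2;29;104;90m[48;2;16;5;15m🬉[38;2;32;113;97m[48;2;16;5;14m🬬[38;2;34;120;103m[48;2;27;94;81m🬎[38;2;31;112;96m[48;2;25;87;75m🬎[38;2;27;98;83m[48;2;18;65;56m🬎[38;2;21;76;65m[48;2;13;13;18m🬆[38;2;18;5;19m[48;2;16;5;15m🬂[38;2;18;5;19m[48;2;16;5;15m🬂[0m
</frame>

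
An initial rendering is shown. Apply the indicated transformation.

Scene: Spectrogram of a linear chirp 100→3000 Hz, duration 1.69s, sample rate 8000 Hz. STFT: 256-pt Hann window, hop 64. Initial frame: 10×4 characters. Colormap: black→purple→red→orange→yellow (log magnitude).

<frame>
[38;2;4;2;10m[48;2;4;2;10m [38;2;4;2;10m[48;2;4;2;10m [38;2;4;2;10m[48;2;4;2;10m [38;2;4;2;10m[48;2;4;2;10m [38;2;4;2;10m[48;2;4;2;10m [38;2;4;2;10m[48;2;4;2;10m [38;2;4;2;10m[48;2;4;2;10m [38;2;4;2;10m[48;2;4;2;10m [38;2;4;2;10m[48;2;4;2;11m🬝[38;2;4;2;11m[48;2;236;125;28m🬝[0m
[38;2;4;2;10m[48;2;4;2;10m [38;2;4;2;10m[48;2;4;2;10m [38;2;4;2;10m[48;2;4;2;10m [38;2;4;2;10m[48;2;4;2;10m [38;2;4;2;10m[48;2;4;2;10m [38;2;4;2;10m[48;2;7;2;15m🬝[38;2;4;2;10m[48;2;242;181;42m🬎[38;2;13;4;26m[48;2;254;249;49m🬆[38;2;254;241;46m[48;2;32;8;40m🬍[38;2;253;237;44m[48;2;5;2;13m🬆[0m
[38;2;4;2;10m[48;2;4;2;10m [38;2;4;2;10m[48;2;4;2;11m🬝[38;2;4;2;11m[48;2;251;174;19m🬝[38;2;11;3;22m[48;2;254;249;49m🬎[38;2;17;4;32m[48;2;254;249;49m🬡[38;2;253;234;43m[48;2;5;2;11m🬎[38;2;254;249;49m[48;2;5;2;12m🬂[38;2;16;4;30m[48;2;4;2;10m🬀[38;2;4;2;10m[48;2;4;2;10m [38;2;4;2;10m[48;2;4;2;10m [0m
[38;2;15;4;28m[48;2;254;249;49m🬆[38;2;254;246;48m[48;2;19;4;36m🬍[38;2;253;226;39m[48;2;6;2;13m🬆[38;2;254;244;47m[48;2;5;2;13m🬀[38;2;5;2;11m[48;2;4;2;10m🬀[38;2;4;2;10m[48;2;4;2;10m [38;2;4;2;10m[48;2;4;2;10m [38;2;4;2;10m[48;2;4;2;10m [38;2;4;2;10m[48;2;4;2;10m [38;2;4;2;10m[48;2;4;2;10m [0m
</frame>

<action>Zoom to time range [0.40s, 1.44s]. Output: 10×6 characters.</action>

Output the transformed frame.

<frame>
[38;2;4;2;10m[48;2;4;2;10m [38;2;4;2;10m[48;2;4;2;10m [38;2;4;2;10m[48;2;4;2;10m [38;2;4;2;10m[48;2;4;2;10m [38;2;4;2;10m[48;2;4;2;10m [38;2;4;2;10m[48;2;4;2;10m [38;2;4;2;10m[48;2;4;2;10m [38;2;4;2;10m[48;2;4;2;10m [38;2;4;2;10m[48;2;4;2;10m [38;2;4;2;10m[48;2;4;2;10m [0m
[38;2;4;2;10m[48;2;4;2;10m [38;2;4;2;10m[48;2;4;2;10m [38;2;4;2;10m[48;2;4;2;10m [38;2;4;2;10m[48;2;4;2;10m [38;2;4;2;10m[48;2;4;2;10m [38;2;4;2;10m[48;2;4;2;10m [38;2;4;2;10m[48;2;4;2;10m [38;2;4;2;10m[48;2;4;2;10m [38;2;4;2;10m[48;2;4;2;11m🬝[38;2;4;2;10m[48;2;10;3;20m🬝[0m
[38;2;4;2;10m[48;2;4;2;10m [38;2;4;2;10m[48;2;4;2;10m [38;2;4;2;10m[48;2;4;2;10m [38;2;4;2;10m[48;2;4;2;10m [38;2;4;2;10m[48;2;4;2;11m🬝[38;2;4;2;10m[48;2;10;3;20m🬝[38;2;12;3;23m[48;2;254;248;49m🬝[38;2;29;7;31m[48;2;254;249;49m🬎[38;2;63;16;45m[48;2;254;248;49m🬡[38;2;253;229;41m[48;2;9;3;19m🬎[0m
[38;2;4;2;10m[48;2;4;2;10m [38;2;4;2;10m[48;2;7;2;16m🬝[38;2;7;2;16m[48;2;251;171;18m🬝[38;2;30;8;31m[48;2;254;249;49m🬎[38;2;14;3;27m[48;2;244;208;50m🬂[38;2;253;229;41m[48;2;9;2;19m🬎[38;2;254;249;49m[48;2;13;3;25m🬂[38;2;212;77;62m[48;2;6;2;14m🬀[38;2;6;2;13m[48;2;4;2;10m🬀[38;2;4;2;10m[48;2;4;2;10m [0m
[38;2;7;2;16m[48;2;253;234;43m🬂[38;2;254;248;49m[48;2;44;11;53m🬍[38;2;254;249;49m[48;2;47;12;32m🬂[38;2;254;245;47m[48;2;10;3;20m🬀[38;2;7;2;16m[48;2;4;2;10m🬀[38;2;4;2;10m[48;2;4;2;10m [38;2;4;2;10m[48;2;4;2;10m [38;2;4;2;10m[48;2;4;2;10m [38;2;4;2;10m[48;2;4;2;10m [38;2;4;2;10m[48;2;4;2;10m [0m
[38;2;10;3;20m[48;2;4;2;10m🬀[38;2;4;2;11m[48;2;4;2;10m🬀[38;2;4;2;10m[48;2;4;2;10m [38;2;4;2;10m[48;2;4;2;10m [38;2;4;2;10m[48;2;4;2;10m [38;2;4;2;10m[48;2;4;2;10m [38;2;4;2;10m[48;2;4;2;10m [38;2;4;2;10m[48;2;4;2;10m [38;2;4;2;10m[48;2;4;2;10m [38;2;4;2;10m[48;2;4;2;10m [0m
</frame>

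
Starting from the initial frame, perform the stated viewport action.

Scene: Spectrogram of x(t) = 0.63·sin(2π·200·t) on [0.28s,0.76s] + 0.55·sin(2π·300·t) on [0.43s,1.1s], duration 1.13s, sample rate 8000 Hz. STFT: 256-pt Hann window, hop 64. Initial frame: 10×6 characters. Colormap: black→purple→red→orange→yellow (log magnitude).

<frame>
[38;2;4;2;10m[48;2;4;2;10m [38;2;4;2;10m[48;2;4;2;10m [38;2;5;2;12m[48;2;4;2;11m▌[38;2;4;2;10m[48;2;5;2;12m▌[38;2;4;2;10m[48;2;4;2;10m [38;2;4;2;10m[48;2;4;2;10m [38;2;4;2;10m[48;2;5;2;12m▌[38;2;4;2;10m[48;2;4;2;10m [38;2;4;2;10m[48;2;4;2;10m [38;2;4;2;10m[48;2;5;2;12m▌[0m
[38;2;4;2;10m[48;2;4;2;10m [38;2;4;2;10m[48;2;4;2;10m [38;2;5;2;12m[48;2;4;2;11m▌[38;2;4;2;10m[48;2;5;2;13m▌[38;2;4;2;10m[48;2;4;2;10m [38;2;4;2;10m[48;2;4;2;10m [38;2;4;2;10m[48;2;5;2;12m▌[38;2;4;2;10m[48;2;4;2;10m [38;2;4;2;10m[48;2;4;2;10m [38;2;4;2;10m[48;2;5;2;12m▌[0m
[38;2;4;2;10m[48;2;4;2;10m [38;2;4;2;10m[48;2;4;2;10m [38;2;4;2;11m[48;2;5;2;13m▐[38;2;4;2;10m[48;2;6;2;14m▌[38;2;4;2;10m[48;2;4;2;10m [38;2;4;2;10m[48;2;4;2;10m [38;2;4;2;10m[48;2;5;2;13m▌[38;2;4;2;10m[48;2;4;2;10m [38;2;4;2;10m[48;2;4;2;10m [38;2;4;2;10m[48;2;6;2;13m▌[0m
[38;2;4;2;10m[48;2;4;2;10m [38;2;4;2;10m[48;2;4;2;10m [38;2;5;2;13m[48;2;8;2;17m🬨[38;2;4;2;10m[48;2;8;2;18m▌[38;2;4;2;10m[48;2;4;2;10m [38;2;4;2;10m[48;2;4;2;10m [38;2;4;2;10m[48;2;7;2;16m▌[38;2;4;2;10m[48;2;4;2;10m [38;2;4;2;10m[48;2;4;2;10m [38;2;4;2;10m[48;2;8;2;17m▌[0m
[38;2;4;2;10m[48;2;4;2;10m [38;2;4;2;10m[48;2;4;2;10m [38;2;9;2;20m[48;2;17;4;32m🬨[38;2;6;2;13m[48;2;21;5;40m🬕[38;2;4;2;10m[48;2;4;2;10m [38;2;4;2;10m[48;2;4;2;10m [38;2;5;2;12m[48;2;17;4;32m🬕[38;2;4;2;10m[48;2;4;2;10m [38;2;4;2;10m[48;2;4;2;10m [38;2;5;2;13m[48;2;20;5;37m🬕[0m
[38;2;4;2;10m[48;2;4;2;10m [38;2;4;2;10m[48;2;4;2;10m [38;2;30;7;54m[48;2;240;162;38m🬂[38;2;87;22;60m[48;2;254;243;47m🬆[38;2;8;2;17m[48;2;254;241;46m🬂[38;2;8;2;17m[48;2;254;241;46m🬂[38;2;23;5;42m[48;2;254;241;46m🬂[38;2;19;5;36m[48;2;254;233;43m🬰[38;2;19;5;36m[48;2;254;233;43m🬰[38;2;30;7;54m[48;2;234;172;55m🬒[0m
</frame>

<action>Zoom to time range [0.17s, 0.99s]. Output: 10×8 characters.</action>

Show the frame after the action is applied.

<frame>
[38;2;4;2;10m[48;2;4;2;10m [38;2;5;2;12m[48;2;4;2;10m▌[38;2;4;2;10m[48;2;4;2;10m [38;2;5;2;12m[48;2;4;2;10m▌[38;2;4;2;10m[48;2;4;2;10m [38;2;4;2;10m[48;2;4;2;10m [38;2;4;2;10m[48;2;4;2;10m [38;2;5;2;12m[48;2;4;2;10m▌[38;2;4;2;10m[48;2;4;2;10m [38;2;4;2;10m[48;2;4;2;10m [0m
[38;2;4;2;10m[48;2;4;2;10m [38;2;5;2;12m[48;2;4;2;10m▌[38;2;4;2;10m[48;2;4;2;10m [38;2;5;2;12m[48;2;4;2;10m▌[38;2;4;2;10m[48;2;4;2;10m [38;2;4;2;10m[48;2;4;2;10m [38;2;4;2;10m[48;2;4;2;10m [38;2;5;2;12m[48;2;4;2;10m▌[38;2;4;2;10m[48;2;4;2;10m [38;2;4;2;10m[48;2;4;2;10m [0m
[38;2;4;2;10m[48;2;4;2;10m [38;2;5;2;12m[48;2;4;2;10m▌[38;2;4;2;10m[48;2;4;2;10m [38;2;4;2;10m[48;2;5;2;12m▐[38;2;4;2;10m[48;2;4;2;10m [38;2;4;2;10m[48;2;4;2;10m [38;2;4;2;10m[48;2;4;2;10m [38;2;4;2;10m[48;2;5;2;12m▐[38;2;4;2;10m[48;2;4;2;10m [38;2;4;2;10m[48;2;4;2;10m [0m
[38;2;4;2;10m[48;2;4;2;10m [38;2;4;2;10m[48;2;5;2;13m▐[38;2;4;2;10m[48;2;4;2;10m [38;2;4;2;10m[48;2;6;2;13m▐[38;2;4;2;10m[48;2;4;2;10m [38;2;4;2;10m[48;2;4;2;10m [38;2;4;2;10m[48;2;4;2;10m [38;2;4;2;11m[48;2;5;2;13m▐[38;2;4;2;10m[48;2;4;2;10m [38;2;4;2;10m[48;2;4;2;10m [0m
[38;2;4;2;10m[48;2;4;2;10m [38;2;4;2;10m[48;2;6;2;15m▐[38;2;4;2;10m[48;2;4;2;10m [38;2;4;2;10m[48;2;7;2;16m▐[38;2;4;2;10m[48;2;4;2;10m [38;2;4;2;10m[48;2;4;2;10m [38;2;4;2;10m[48;2;4;2;10m [38;2;4;2;11m[48;2;6;2;15m▐[38;2;4;2;10m[48;2;4;2;10m [38;2;4;2;10m[48;2;4;2;10m [0m
[38;2;4;2;10m[48;2;4;2;10m [38;2;4;2;10m[48;2;10;3;20m▐[38;2;4;2;10m[48;2;4;2;10m [38;2;4;2;10m[48;2;11;3;22m▐[38;2;4;2;10m[48;2;4;2;10m [38;2;4;2;10m[48;2;4;2;10m [38;2;4;2;10m[48;2;4;2;10m [38;2;5;2;13m[48;2;10;3;20m▐[38;2;4;2;10m[48;2;4;2;10m [38;2;4;2;10m[48;2;4;2;10m [0m
[38;2;4;2;10m[48;2;4;2;10m [38;2;6;2;14m[48;2;26;6;48m🬨[38;2;4;2;10m[48;2;4;2;11m🬎[38;2;11;3;22m[48;2;45;10;78m🬬[38;2;4;2;10m[48;2;6;2;14m🬎[38;2;4;2;10m[48;2;6;2;14m🬎[38;2;4;2;10m[48;2;6;2;14m🬎[38;2;13;3;25m[48;2;34;8;60m🬬[38;2;4;2;10m[48;2;6;2;13m🬎[38;2;4;2;10m[48;2;6;2;13m🬎[0m
[38;2;4;2;10m[48;2;4;2;10m [38;2;46;11;54m[48;2;246;189;37m🬂[38;2;10;3;21m[48;2;240;177;45m🬂[38;2;232;117;33m[48;2;254;249;49m🬰[38;2;224;101;44m[48;2;254;248;49m🬰[38;2;224;101;44m[48;2;254;248;49m🬰[38;2;224;101;44m[48;2;254;248;49m🬰[38;2;241;167;38m[48;2;72;17;88m🬝[38;2;237;163;46m[48;2;10;3;20m🬎[38;2;237;163;46m[48;2;10;3;20m🬎[0m
</frame>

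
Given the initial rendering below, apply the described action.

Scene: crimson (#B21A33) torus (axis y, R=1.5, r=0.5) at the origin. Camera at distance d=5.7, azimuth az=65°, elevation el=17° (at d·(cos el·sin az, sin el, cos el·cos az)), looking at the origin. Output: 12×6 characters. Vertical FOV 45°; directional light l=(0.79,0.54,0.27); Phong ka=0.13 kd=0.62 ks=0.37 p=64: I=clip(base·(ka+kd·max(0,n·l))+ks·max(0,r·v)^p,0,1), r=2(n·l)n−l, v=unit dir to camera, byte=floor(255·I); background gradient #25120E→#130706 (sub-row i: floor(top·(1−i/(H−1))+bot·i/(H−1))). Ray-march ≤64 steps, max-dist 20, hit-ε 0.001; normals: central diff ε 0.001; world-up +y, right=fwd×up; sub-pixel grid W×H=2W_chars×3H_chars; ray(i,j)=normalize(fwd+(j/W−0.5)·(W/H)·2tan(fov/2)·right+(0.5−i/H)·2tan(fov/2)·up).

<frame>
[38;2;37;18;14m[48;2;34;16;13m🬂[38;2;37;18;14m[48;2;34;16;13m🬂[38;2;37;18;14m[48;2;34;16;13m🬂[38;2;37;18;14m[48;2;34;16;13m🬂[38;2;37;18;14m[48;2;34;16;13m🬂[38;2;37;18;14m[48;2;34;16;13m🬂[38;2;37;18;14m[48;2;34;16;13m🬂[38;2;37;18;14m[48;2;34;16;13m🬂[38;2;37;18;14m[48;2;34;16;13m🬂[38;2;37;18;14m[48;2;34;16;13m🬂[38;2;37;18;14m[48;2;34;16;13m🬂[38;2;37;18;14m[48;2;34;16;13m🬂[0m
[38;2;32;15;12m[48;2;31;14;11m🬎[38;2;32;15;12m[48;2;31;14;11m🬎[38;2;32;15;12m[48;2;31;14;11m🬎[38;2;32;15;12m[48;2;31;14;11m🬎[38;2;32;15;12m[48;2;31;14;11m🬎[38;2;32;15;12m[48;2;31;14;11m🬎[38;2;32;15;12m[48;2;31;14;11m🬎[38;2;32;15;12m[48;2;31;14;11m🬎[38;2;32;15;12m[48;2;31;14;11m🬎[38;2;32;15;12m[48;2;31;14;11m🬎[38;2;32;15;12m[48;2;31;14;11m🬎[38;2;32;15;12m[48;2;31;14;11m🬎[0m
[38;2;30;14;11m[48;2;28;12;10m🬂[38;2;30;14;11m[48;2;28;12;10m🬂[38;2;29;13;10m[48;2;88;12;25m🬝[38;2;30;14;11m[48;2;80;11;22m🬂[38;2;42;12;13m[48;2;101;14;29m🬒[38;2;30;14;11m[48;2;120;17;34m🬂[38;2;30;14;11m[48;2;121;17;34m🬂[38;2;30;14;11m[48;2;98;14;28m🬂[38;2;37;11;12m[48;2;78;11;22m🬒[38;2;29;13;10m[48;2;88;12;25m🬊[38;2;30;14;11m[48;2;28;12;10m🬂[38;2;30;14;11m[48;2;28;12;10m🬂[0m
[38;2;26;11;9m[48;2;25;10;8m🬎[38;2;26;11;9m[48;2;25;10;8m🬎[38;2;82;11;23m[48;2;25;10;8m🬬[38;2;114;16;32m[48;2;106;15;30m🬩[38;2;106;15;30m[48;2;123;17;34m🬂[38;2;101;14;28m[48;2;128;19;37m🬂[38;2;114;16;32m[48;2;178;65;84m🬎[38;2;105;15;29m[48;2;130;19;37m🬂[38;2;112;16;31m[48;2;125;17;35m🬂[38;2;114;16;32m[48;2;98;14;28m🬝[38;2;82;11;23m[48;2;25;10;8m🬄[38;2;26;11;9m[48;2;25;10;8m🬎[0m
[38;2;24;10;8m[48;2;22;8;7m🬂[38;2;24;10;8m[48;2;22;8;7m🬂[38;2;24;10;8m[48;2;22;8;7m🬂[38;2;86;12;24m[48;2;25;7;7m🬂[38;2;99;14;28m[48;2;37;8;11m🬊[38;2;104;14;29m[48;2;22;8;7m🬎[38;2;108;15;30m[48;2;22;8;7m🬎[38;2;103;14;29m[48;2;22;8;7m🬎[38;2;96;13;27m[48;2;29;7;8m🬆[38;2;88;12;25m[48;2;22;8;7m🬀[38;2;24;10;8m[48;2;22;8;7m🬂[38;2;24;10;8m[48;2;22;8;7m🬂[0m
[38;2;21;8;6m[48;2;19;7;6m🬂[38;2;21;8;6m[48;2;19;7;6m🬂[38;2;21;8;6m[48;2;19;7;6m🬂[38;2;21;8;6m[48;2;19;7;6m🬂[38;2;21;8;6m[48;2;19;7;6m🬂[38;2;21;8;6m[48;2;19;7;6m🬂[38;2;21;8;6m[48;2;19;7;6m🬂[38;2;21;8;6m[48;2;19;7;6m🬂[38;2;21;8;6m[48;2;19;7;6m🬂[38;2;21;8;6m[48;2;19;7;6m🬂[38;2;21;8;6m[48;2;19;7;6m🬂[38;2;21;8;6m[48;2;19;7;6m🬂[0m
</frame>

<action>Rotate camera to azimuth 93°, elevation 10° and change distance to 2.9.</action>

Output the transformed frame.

<frame>
[38;2;37;18;14m[48;2;34;16;13m🬂[38;2;37;18;14m[48;2;34;16;13m🬂[38;2;37;18;14m[48;2;34;16;13m🬂[38;2;37;18;14m[48;2;34;16;13m🬂[38;2;37;18;14m[48;2;34;16;13m🬂[38;2;37;18;14m[48;2;34;16;13m🬂[38;2;37;18;14m[48;2;34;16;13m🬂[38;2;37;18;14m[48;2;34;16;13m🬂[38;2;37;18;14m[48;2;34;16;13m🬂[38;2;37;18;14m[48;2;34;16;13m🬂[38;2;37;18;14m[48;2;34;16;13m🬂[38;2;37;18;14m[48;2;34;16;13m🬂[0m
[38;2;32;15;12m[48;2;31;14;11m🬎[38;2;32;15;12m[48;2;31;14;11m🬎[38;2;32;15;12m[48;2;31;14;11m🬎[38;2;32;15;12m[48;2;31;14;11m🬎[38;2;32;15;12m[48;2;31;14;11m🬎[38;2;32;15;12m[48;2;31;14;11m🬎[38;2;32;15;12m[48;2;31;14;11m🬎[38;2;32;15;12m[48;2;31;14;11m🬎[38;2;32;15;12m[48;2;31;14;11m🬎[38;2;32;15;12m[48;2;31;14;11m🬎[38;2;32;15;12m[48;2;31;14;11m🬎[38;2;32;15;12m[48;2;31;14;11m🬎[0m
[38;2;115;16;33m[48;2;127;18;36m🬂[38;2;114;16;32m[48;2;126;18;35m🬂[38;2;114;16;32m[48;2;125;18;35m🬂[38;2;113;16;32m[48;2;124;17;35m🬂[38;2;112;16;32m[48;2;123;17;35m🬂[38;2;111;16;32m[48;2;122;17;34m🬂[38;2;111;16;31m[48;2;121;17;34m🬂[38;2;110;16;31m[48;2;120;17;34m🬂[38;2;109;15;31m[48;2;119;17;33m🬂[38;2;107;15;30m[48;2;117;16;33m🬂[38;2;106;15;30m[48;2;116;16;32m🬂[38;2;104;15;30m[48;2;114;16;32m🬂[0m
[38;2;131;19;37m[48;2;132;19;38m🬸[38;2;131;19;37m[48;2;132;19;37m🬸[38;2;130;19;37m[48;2;133;21;39m🬝[38;2;131;20;38m[48;2;147;36;54m🬝[38;2;128;18;36m[48;2;151;41;59m🬎[38;2;128;18;36m[48;2;139;30;48m🬬[38;2;126;18;36m[48;2;127;19;37m🬬[38;2;124;18;35m[48;2;125;18;36m🬸[38;2;123;17;35m[48;2;124;18;35m🬸[38;2;122;17;34m[48;2;121;17;34m▌[38;2;119;17;34m[48;2;118;17;34m🬝[38;2;117;17;33m[48;2;115;16;33m▌[0m
[38;2;129;18;36m[48;2;125;18;35m🬎[38;2;129;18;36m[48;2;125;18;35m🬎[38;2;134;23;42m[48;2;126;18;36m🬁[38;2;171;61;79m[48;2;131;23;40m🬁[38;2;185;76;94m[48;2;128;21;39m🬂[38;2;157;49;67m[48;2;127;20;38m🬀[38;2;126;19;37m[48;2;122;17;34m🬂[38;2;123;17;35m[48;2;119;17;34m🬆[38;2;121;17;34m[48;2;118;17;33m🬆[38;2;118;17;33m[48;2;114;16;32m🬎[38;2;117;16;33m[48;2;112;16;32m🬆[38;2;114;16;32m[48;2;109;15;31m🬆[0m
[38;2;118;16;33m[48;2;109;15;31m🬎[38;2;118;17;33m[48;2;111;16;31m🬎[38;2;119;17;33m[48;2;111;16;32m🬎[38;2;118;17;33m[48;2;111;16;31m🬎[38;2;118;17;33m[48;2;112;16;31m🬆[38;2;117;16;33m[48;2;111;16;31m🬆[38;2;115;16;32m[48;2;108;15;31m🬎[38;2;114;16;32m[48;2;108;15;30m🬆[38;2;111;15;31m[48;2;104;15;29m🬎[38;2;110;15;31m[48;2;103;14;29m🬆[38;2;106;15;30m[48;2;98;14;27m🬎[38;2;103;14;29m[48;2;95;13;27m🬆[0m
</frame>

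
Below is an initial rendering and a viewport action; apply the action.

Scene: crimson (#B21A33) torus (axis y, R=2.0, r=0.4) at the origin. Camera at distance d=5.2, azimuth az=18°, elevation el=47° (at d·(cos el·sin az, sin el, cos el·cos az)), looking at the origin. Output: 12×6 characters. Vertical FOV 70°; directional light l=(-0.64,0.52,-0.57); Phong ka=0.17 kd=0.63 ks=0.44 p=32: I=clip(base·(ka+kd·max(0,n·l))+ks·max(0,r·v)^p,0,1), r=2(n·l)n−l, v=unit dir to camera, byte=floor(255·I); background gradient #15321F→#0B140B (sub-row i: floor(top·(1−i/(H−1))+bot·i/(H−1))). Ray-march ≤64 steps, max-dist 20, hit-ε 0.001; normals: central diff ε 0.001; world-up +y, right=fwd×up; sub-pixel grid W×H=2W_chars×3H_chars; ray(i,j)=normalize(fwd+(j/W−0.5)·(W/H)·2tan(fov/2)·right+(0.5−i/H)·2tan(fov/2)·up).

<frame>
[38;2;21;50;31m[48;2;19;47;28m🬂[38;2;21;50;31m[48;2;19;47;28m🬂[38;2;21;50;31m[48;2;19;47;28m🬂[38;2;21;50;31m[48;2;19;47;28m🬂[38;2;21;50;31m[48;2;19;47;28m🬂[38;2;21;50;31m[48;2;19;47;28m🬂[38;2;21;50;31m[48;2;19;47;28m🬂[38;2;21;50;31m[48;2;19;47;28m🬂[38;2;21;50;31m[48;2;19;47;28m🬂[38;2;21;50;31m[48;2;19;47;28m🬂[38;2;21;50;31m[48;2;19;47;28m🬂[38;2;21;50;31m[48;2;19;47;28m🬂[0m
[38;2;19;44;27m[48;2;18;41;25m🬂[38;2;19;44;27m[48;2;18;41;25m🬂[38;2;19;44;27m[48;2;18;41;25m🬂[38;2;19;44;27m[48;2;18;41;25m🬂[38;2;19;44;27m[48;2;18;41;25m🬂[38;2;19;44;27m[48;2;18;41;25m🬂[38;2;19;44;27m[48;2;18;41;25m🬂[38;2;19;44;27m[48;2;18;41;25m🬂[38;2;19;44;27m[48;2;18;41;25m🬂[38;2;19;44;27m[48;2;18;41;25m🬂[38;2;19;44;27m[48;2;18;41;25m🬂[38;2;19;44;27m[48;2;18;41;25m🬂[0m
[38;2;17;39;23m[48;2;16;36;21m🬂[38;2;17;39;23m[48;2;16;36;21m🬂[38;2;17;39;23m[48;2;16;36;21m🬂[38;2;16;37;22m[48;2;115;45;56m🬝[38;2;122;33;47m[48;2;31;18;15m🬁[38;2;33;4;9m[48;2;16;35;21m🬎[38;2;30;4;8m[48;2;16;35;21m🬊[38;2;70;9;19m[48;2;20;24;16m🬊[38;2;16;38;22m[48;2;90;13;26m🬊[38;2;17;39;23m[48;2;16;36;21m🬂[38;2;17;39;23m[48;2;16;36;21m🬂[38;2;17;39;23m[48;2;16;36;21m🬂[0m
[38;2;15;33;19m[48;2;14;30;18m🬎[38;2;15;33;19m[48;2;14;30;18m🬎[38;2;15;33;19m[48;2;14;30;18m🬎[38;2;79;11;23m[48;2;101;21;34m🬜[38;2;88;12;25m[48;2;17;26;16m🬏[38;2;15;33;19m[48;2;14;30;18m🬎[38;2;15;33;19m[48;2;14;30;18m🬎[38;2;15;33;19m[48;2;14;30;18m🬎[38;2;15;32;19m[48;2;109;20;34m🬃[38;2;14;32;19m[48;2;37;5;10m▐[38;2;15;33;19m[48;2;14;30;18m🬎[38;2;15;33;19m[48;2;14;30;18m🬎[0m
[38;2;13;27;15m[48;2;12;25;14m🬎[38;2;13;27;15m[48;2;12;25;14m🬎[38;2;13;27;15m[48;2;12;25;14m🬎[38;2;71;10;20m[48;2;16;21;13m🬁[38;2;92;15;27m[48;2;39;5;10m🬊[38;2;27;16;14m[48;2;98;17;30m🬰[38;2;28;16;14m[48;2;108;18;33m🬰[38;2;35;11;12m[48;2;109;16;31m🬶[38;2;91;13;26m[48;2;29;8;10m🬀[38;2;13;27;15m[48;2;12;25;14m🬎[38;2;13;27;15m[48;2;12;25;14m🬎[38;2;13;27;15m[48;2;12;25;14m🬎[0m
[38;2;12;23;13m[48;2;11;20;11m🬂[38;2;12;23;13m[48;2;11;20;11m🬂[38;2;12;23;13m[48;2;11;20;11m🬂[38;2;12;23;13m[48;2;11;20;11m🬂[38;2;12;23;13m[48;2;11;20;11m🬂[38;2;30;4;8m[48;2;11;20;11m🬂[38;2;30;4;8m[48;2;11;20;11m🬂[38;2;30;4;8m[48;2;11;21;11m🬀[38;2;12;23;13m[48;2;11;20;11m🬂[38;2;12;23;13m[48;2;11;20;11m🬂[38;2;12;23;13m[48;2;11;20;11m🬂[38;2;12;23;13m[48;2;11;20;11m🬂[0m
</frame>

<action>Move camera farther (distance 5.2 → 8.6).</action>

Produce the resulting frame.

<frame>
[38;2;21;50;31m[48;2;19;47;28m🬂[38;2;21;50;31m[48;2;19;47;28m🬂[38;2;21;50;31m[48;2;19;47;28m🬂[38;2;21;50;31m[48;2;19;47;28m🬂[38;2;21;50;31m[48;2;19;47;28m🬂[38;2;21;50;31m[48;2;19;47;28m🬂[38;2;21;50;31m[48;2;19;47;28m🬂[38;2;21;50;31m[48;2;19;47;28m🬂[38;2;21;50;31m[48;2;19;47;28m🬂[38;2;21;50;31m[48;2;19;47;28m🬂[38;2;21;50;31m[48;2;19;47;28m🬂[38;2;21;50;31m[48;2;19;47;28m🬂[0m
[38;2;19;44;27m[48;2;18;41;25m🬂[38;2;19;44;27m[48;2;18;41;25m🬂[38;2;19;44;27m[48;2;18;41;25m🬂[38;2;19;44;27m[48;2;18;41;25m🬂[38;2;19;44;27m[48;2;18;41;25m🬂[38;2;19;44;27m[48;2;18;41;25m🬂[38;2;19;44;27m[48;2;18;41;25m🬂[38;2;19;44;27m[48;2;18;41;25m🬂[38;2;19;44;27m[48;2;18;41;25m🬂[38;2;19;44;27m[48;2;18;41;25m🬂[38;2;19;44;27m[48;2;18;41;25m🬂[38;2;19;44;27m[48;2;18;41;25m🬂[0m
[38;2;17;39;23m[48;2;16;36;21m🬂[38;2;17;39;23m[48;2;16;36;21m🬂[38;2;17;39;23m[48;2;16;36;21m🬂[38;2;17;39;23m[48;2;16;36;21m🬂[38;2;16;37;22m[48;2;170;80;95m🬝[38;2;16;37;22m[48;2;36;5;10m🬥[38;2;16;37;22m[48;2;44;6;12m🬰[38;2;16;38;22m[48;2;65;9;18m🬎[38;2;17;39;23m[48;2;16;36;21m🬂[38;2;17;39;23m[48;2;16;36;21m🬂[38;2;17;39;23m[48;2;16;36;21m🬂[38;2;17;39;23m[48;2;16;36;21m🬂[0m
[38;2;15;33;19m[48;2;14;30;18m🬎[38;2;15;33;19m[48;2;14;30;18m🬎[38;2;15;33;19m[48;2;14;30;18m🬎[38;2;15;33;19m[48;2;14;30;18m🬎[38;2;85;14;26m[48;2;18;25;16m🬉[38;2;15;33;19m[48;2;84;14;25m🬎[38;2;15;33;19m[48;2;109;17;32m🬎[38;2;26;19;15m[48;2;85;15;27m🬲[38;2;15;33;19m[48;2;14;30;18m🬎[38;2;15;33;19m[48;2;14;30;18m🬎[38;2;15;33;19m[48;2;14;30;18m🬎[38;2;15;33;19m[48;2;14;30;18m🬎[0m
[38;2;13;27;15m[48;2;12;25;14m🬎[38;2;13;27;15m[48;2;12;25;14m🬎[38;2;13;27;15m[48;2;12;25;14m🬎[38;2;13;27;15m[48;2;12;25;14m🬎[38;2;13;27;15m[48;2;12;25;14m🬎[38;2;12;26;14m[48;2;30;4;8m🬺[38;2;30;4;8m[48;2;12;26;14m🬂[38;2;13;27;15m[48;2;12;25;14m🬎[38;2;13;27;15m[48;2;12;25;14m🬎[38;2;13;27;15m[48;2;12;25;14m🬎[38;2;13;27;15m[48;2;12;25;14m🬎[38;2;13;27;15m[48;2;12;25;14m🬎[0m
[38;2;12;23;13m[48;2;11;20;11m🬂[38;2;12;23;13m[48;2;11;20;11m🬂[38;2;12;23;13m[48;2;11;20;11m🬂[38;2;12;23;13m[48;2;11;20;11m🬂[38;2;12;23;13m[48;2;11;20;11m🬂[38;2;12;23;13m[48;2;11;20;11m🬂[38;2;12;23;13m[48;2;11;20;11m🬂[38;2;12;23;13m[48;2;11;20;11m🬂[38;2;12;23;13m[48;2;11;20;11m🬂[38;2;12;23;13m[48;2;11;20;11m🬂[38;2;12;23;13m[48;2;11;20;11m🬂[38;2;12;23;13m[48;2;11;20;11m🬂[0m
</frame>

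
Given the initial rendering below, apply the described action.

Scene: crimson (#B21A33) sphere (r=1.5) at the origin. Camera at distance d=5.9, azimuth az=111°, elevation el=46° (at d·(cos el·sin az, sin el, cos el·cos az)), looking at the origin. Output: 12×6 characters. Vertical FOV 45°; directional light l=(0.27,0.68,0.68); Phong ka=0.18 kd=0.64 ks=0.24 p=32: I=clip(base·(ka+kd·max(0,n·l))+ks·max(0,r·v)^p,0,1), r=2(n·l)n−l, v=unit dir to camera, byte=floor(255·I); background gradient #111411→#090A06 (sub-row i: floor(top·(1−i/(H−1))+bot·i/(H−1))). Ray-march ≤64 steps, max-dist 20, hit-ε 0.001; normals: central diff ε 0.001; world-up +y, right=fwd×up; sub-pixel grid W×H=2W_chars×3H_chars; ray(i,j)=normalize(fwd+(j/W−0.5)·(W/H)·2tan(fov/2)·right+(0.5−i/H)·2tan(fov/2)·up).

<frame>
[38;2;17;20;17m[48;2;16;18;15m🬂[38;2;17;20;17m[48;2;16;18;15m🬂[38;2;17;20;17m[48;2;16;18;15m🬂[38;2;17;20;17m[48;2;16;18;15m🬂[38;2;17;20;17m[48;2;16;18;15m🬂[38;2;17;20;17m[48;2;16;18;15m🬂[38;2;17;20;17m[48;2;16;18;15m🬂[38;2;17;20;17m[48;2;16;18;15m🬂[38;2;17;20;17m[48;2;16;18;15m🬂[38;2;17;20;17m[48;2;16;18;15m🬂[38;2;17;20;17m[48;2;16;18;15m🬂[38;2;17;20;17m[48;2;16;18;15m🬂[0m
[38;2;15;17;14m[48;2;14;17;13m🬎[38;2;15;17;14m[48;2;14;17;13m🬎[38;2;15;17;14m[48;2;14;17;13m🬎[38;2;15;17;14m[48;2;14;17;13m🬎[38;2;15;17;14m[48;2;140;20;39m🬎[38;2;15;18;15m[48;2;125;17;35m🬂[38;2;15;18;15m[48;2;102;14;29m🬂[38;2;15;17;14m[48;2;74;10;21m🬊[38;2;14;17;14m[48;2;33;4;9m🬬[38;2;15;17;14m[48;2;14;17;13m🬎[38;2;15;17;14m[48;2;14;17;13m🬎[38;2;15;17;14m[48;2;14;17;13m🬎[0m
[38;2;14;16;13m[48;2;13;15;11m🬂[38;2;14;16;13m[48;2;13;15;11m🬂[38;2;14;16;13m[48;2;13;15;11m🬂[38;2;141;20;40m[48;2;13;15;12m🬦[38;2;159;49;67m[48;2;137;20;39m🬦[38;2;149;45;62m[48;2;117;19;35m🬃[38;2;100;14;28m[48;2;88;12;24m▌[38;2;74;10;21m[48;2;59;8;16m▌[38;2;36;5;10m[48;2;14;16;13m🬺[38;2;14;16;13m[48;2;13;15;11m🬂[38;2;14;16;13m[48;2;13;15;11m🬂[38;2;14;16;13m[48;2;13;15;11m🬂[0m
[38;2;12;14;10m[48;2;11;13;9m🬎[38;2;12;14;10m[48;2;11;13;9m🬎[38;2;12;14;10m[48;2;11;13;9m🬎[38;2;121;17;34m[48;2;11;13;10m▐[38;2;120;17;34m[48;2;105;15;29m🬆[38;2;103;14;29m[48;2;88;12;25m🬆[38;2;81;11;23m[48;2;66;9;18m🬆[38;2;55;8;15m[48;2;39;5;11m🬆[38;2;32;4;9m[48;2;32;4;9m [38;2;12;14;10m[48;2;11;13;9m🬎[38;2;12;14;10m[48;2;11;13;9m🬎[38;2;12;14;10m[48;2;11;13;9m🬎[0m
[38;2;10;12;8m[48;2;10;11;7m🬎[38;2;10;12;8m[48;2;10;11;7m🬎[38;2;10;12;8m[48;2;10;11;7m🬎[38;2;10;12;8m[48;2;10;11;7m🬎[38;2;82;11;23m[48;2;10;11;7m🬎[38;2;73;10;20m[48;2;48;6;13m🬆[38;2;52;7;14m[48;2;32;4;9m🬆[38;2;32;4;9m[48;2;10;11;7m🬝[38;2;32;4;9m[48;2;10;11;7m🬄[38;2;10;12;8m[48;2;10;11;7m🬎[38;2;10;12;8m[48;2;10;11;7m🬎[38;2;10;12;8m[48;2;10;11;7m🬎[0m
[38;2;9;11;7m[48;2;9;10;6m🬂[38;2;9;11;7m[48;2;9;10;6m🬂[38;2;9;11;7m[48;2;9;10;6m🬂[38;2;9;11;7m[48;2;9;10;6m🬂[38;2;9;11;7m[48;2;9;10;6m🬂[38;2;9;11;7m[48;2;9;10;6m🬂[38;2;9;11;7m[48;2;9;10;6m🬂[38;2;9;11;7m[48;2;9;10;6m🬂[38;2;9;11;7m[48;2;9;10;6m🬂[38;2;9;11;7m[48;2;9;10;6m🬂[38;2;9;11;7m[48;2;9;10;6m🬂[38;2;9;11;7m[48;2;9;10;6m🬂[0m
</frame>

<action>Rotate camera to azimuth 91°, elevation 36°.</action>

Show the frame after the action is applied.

<frame>
[38;2;17;20;17m[48;2;16;18;15m🬂[38;2;17;20;17m[48;2;16;18;15m🬂[38;2;17;20;17m[48;2;16;18;15m🬂[38;2;17;20;17m[48;2;16;18;15m🬂[38;2;17;20;17m[48;2;16;18;15m🬂[38;2;17;20;17m[48;2;16;18;15m🬂[38;2;17;20;17m[48;2;16;18;15m🬂[38;2;17;20;17m[48;2;16;18;15m🬂[38;2;17;20;17m[48;2;16;18;15m🬂[38;2;17;20;17m[48;2;16;18;15m🬂[38;2;17;20;17m[48;2;16;18;15m🬂[38;2;17;20;17m[48;2;16;18;15m🬂[0m
[38;2;15;17;14m[48;2;14;17;13m🬎[38;2;15;17;14m[48;2;14;17;13m🬎[38;2;15;17;14m[48;2;14;17;13m🬎[38;2;15;17;14m[48;2;14;17;13m🬎[38;2;15;17;14m[48;2;139;20;39m🬎[38;2;15;18;15m[48;2;127;18;36m🬂[38;2;15;18;15m[48;2;106;15;30m🬂[38;2;15;17;14m[48;2;79;11;22m🬊[38;2;37;5;10m[48;2;14;17;14m🬏[38;2;15;17;14m[48;2;14;17;13m🬎[38;2;15;17;14m[48;2;14;17;13m🬎[38;2;15;17;14m[48;2;14;17;13m🬎[0m
[38;2;14;16;13m[48;2;13;15;11m🬂[38;2;14;16;13m[48;2;13;15;11m🬂[38;2;14;16;13m[48;2;13;15;11m🬂[38;2;143;20;40m[48;2;13;15;12m🬦[38;2;143;22;42m[48;2;159;45;64m🬝[38;2;158;49;66m[48;2;124;18;35m🬓[38;2;110;15;31m[48;2;98;13;28m▌[38;2;85;12;24m[48;2;70;9;19m▌[38;2;14;16;13m[48;2;43;5;12m🬁[38;2;14;16;13m[48;2;13;15;11m🬂[38;2;14;16;13m[48;2;13;15;11m🬂[38;2;14;16;13m[48;2;13;15;11m🬂[0m
[38;2;12;14;10m[48;2;11;13;9m🬎[38;2;12;14;10m[48;2;11;13;9m🬎[38;2;12;14;10m[48;2;11;13;9m🬎[38;2;126;17;36m[48;2;11;13;10m▐[38;2;129;19;37m[48;2;115;16;33m🬆[38;2;115;17;33m[48;2;101;14;28m🬆[38;2;95;13;27m[48;2;81;11;22m🬆[38;2;69;10;19m[48;2;53;7;15m🬆[38;2;44;6;12m[48;2;32;4;9m🬀[38;2;12;14;10m[48;2;11;13;9m🬎[38;2;12;14;10m[48;2;11;13;9m🬎[38;2;12;14;10m[48;2;11;13;9m🬎[0m
[38;2;10;12;8m[48;2;10;11;7m🬎[38;2;10;12;8m[48;2;10;11;7m🬎[38;2;10;12;8m[48;2;10;11;7m🬎[38;2;10;12;8m[48;2;10;11;7m🬎[38;2;92;13;25m[48;2;10;11;7m🬎[38;2;86;12;24m[48;2;61;8;17m🬆[38;2;67;9;19m[48;2;41;5;11m🬆[38;2;36;4;10m[48;2;10;11;7m🬝[38;2;32;4;9m[48;2;10;11;7m🬄[38;2;10;12;8m[48;2;10;11;7m🬎[38;2;10;12;8m[48;2;10;11;7m🬎[38;2;10;12;8m[48;2;10;11;7m🬎[0m
[38;2;9;11;7m[48;2;9;10;6m🬂[38;2;9;11;7m[48;2;9;10;6m🬂[38;2;9;11;7m[48;2;9;10;6m🬂[38;2;9;11;7m[48;2;9;10;6m🬂[38;2;9;11;7m[48;2;9;10;6m🬂[38;2;9;11;7m[48;2;9;10;6m🬂[38;2;9;11;7m[48;2;9;10;6m🬂[38;2;9;11;7m[48;2;9;10;6m🬂[38;2;9;11;7m[48;2;9;10;6m🬂[38;2;9;11;7m[48;2;9;10;6m🬂[38;2;9;11;7m[48;2;9;10;6m🬂[38;2;9;11;7m[48;2;9;10;6m🬂[0m
</frame>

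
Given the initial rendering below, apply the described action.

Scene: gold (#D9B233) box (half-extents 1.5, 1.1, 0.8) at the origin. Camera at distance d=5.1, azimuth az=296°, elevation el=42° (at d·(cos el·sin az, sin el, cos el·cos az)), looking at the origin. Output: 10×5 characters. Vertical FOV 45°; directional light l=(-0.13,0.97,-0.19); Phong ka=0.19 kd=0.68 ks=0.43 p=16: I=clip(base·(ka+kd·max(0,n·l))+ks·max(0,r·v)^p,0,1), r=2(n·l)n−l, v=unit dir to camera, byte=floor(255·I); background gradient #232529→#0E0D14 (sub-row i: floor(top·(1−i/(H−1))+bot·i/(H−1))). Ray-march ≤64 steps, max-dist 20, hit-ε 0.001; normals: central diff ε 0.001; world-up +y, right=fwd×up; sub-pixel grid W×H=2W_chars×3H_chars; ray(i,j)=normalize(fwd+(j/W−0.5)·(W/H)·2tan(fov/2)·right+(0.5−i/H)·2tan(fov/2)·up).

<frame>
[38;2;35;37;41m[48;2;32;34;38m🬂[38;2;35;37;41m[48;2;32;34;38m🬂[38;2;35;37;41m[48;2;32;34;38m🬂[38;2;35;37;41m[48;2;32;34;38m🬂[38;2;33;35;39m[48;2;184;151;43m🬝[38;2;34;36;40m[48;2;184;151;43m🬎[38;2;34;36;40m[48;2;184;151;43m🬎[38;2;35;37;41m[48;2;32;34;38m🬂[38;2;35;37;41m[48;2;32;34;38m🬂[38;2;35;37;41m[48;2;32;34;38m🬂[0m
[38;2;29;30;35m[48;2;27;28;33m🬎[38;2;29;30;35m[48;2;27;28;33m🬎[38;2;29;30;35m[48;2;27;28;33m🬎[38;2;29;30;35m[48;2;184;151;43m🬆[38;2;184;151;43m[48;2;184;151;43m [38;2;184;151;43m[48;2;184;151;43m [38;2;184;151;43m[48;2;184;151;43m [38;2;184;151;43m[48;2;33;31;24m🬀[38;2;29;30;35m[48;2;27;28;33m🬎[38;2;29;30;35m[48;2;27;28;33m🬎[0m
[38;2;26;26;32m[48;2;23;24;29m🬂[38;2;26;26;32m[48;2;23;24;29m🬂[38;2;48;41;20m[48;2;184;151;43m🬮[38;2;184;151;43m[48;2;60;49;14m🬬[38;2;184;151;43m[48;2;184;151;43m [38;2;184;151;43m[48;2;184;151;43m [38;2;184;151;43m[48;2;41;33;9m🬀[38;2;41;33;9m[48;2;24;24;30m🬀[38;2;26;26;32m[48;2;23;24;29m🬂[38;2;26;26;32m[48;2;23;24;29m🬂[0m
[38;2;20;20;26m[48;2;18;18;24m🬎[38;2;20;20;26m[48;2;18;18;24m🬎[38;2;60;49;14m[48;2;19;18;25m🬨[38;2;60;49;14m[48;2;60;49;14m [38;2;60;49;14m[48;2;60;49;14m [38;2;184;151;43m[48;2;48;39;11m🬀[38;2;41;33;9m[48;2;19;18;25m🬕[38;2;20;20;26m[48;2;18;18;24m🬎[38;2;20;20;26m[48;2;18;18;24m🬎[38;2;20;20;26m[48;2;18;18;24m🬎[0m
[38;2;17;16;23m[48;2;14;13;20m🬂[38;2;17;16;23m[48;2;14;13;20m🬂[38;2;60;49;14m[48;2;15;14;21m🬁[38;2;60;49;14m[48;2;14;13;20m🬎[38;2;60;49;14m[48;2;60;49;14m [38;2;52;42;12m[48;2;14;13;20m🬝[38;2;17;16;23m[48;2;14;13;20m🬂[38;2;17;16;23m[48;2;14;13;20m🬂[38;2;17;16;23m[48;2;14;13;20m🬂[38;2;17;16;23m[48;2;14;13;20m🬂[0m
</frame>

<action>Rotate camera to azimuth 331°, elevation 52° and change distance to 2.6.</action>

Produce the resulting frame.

<frame>
[38;2;184;151;43m[48;2;184;151;43m [38;2;184;151;43m[48;2;184;151;43m [38;2;184;151;43m[48;2;184;151;43m [38;2;184;151;43m[48;2;184;151;43m [38;2;184;151;43m[48;2;184;151;43m [38;2;184;151;43m[48;2;184;151;43m [38;2;184;151;43m[48;2;184;151;43m [38;2;184;151;43m[48;2;184;151;43m [38;2;184;151;43m[48;2;184;151;43m [38;2;184;151;43m[48;2;184;151;43m [0m
[38;2;184;151;43m[48;2;185;151;44m🬆[38;2;184;151;43m[48;2;186;152;44m🬎[38;2;184;151;43m[48;2;186;153;45m🬎[38;2;184;151;43m[48;2;186;153;45m🬎[38;2;184;151;43m[48;2;185;151;44m🬊[38;2;184;151;43m[48;2;185;152;44m🬎[38;2;184;151;43m[48;2;184;151;43m [38;2;184;151;43m[48;2;184;151;43m [38;2;184;151;43m[48;2;184;151;43m [38;2;184;151;43m[48;2;41;33;9m🬎[0m
[38;2;187;154;46m[48;2;190;157;49m🬎[38;2;188;155;47m[48;2;193;159;52m🬎[38;2;188;155;47m[48;2;194;161;53m🬎[38;2;188;155;47m[48;2;194;161;53m🬎[38;2;188;154;46m[48;2;193;159;52m🬎[38;2;187;154;46m[48;2;41;33;9m🬝[38;2;185;152;44m[48;2;41;33;9m🬆[38;2;184;151;43m[48;2;41;33;9m🬀[38;2;41;33;9m[48;2;41;33;9m [38;2;41;33;9m[48;2;41;33;9m [0m
[38;2;195;162;54m[48;2;204;171;63m🬆[38;2;201;168;60m[48;2;213;180;72m🬎[38;2;204;171;63m[48;2;41;33;9m🬎[38;2;201;168;60m[48;2;41;33;9m🬂[38;2;199;166;58m[48;2;41;33;9m🬀[38;2;41;33;9m[48;2;41;33;9m [38;2;41;33;9m[48;2;41;33;9m [38;2;41;33;9m[48;2;41;33;9m [38;2;41;33;9m[48;2;41;33;9m [38;2;41;33;9m[48;2;18;18;24m🬝[0m
[38;2;212;179;71m[48;2;41;33;9m🬂[38;2;41;33;9m[48;2;41;33;9m [38;2;41;33;9m[48;2;41;33;9m [38;2;41;33;9m[48;2;41;33;9m [38;2;41;33;9m[48;2;41;33;9m [38;2;41;33;9m[48;2;41;33;9m [38;2;41;33;9m[48;2;41;33;9m [38;2;41;33;9m[48;2;14;13;20m🬎[38;2;41;33;9m[48;2;14;13;20m🬂[38;2;17;16;23m[48;2;14;13;20m🬂[0m
</frame>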